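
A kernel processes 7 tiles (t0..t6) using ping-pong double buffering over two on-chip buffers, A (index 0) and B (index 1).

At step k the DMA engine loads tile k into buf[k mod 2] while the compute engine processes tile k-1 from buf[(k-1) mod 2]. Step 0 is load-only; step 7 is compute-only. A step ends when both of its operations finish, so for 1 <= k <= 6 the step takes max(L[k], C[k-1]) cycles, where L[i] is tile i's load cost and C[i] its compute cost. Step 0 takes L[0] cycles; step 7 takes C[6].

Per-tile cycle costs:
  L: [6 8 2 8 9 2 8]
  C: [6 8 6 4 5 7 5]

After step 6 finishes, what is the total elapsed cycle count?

step 0: L[0]=6 → dur=6, Σ=6 | A=load:t0 B=idle [load-only]
step 1: L[1]=8 C[0]=6 → dur=8, Σ=14 | A=compute:t0 B=load:t1 [load-bound]
step 2: L[2]=2 C[1]=8 → dur=8, Σ=22 | A=load:t2 B=compute:t1 [compute-bound]
step 3: L[3]=8 C[2]=6 → dur=8, Σ=30 | A=compute:t2 B=load:t3 [load-bound]
step 4: L[4]=9 C[3]=4 → dur=9, Σ=39 | A=load:t4 B=compute:t3 [load-bound]
step 5: L[5]=2 C[4]=5 → dur=5, Σ=44 | A=compute:t4 B=load:t5 [compute-bound]
step 6: L[6]=8 C[5]=7 → dur=8, Σ=52 | A=load:t6 B=compute:t5 [load-bound]
step 7: C[6]=5 → dur=5, Σ=57 | A=compute:t6 B=idle [compute-only]

end_cycle[6] = 52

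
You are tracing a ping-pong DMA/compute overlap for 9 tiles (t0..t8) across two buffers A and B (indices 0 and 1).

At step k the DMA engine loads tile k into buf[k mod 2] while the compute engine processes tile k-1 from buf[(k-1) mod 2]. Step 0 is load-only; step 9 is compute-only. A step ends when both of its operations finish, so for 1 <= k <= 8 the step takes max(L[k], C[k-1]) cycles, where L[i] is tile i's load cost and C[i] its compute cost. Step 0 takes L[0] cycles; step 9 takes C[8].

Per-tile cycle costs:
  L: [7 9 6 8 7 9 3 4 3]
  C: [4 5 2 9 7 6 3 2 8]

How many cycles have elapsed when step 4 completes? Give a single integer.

k=0 load=t0/7c comp=- wait=7 total=7
k=1 load=t1/9c comp=t0/4c wait=9 total=16
k=2 load=t2/6c comp=t1/5c wait=6 total=22
k=3 load=t3/8c comp=t2/2c wait=8 total=30
k=4 load=t4/7c comp=t3/9c wait=9 total=39
k=5 load=t5/9c comp=t4/7c wait=9 total=48
k=6 load=t6/3c comp=t5/6c wait=6 total=54
k=7 load=t7/4c comp=t6/3c wait=4 total=58
k=8 load=t8/3c comp=t7/2c wait=3 total=61
k=9 load=- comp=t8/8c wait=8 total=69

end_cycle[4] = 39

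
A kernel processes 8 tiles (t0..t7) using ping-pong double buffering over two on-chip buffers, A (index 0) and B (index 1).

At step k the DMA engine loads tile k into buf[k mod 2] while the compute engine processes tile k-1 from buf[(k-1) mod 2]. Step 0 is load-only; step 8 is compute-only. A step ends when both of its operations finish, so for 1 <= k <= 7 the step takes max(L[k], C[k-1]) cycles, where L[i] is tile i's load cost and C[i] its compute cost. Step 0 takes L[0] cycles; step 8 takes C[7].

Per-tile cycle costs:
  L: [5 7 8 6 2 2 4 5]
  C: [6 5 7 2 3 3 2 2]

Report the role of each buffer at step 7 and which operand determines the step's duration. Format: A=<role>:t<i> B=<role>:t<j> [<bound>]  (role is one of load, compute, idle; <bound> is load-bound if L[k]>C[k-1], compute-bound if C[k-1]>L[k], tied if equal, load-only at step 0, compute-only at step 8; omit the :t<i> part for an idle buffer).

  0. 5=5c; end=5; A:t0 B:-
  1. max(7,6)=7c; end=12; A:t0 B:t1
  2. max(8,5)=8c; end=20; A:t2 B:t1
  3. max(6,7)=7c; end=27; A:t2 B:t3
  4. max(2,2)=2c; end=29; A:t4 B:t3
  5. max(2,3)=3c; end=32; A:t4 B:t5
  6. max(4,3)=4c; end=36; A:t6 B:t5
  7. max(5,2)=5c; end=41; A:t6 B:t7
  8. 2=2c; end=43; A:t6 B:t7

step 7: A=compute:t6 B=load:t7 [load-bound]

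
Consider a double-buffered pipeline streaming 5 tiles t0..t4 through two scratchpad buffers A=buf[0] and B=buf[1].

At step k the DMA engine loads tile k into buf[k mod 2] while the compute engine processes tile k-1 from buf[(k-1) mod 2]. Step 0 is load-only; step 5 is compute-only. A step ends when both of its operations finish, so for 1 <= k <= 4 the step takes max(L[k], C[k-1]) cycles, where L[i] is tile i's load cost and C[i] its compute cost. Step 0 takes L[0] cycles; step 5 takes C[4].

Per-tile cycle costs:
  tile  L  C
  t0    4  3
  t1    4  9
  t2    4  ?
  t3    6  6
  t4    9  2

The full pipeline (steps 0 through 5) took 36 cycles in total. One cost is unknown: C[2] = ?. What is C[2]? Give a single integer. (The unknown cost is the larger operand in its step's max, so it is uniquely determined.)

C[2] = 8

step 0 = dur = L[0]=4 = 4
step 1 = dur = max(L[1]=4, C[0]=3) = 4
step 2 = dur = max(L[2]=4, C[1]=9) = 9
step 3 = dur = max(L[3]=6, C[2]=?) = C[2]  (unknown; binding)
step 4 = dur = max(L[4]=9, C[3]=6) = 9
step 5 = dur = C[4]=2 = 2
sum of known step durations = 28
dur[3] = total - known = 36 - 28 = 8
C[2] is the binding max in step 3, so C[2] = dur[3] = 8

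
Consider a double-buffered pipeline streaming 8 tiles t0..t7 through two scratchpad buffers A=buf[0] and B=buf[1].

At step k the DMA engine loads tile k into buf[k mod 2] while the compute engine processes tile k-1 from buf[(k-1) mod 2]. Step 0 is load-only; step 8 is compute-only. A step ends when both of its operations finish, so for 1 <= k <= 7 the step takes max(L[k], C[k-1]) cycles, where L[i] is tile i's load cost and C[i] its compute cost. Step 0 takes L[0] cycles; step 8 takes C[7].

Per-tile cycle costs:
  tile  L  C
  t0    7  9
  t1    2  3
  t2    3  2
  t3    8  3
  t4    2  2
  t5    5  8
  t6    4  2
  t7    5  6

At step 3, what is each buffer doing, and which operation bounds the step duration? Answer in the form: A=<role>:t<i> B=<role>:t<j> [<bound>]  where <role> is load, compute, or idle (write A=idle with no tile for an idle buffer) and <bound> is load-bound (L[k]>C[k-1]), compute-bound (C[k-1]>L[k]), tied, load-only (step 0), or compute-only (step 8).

step 3: A=compute:t2 B=load:t3 [load-bound]

  0. 7=7c; end=7; A:t0 B:-
  1. max(2,9)=9c; end=16; A:t0 B:t1
  2. max(3,3)=3c; end=19; A:t2 B:t1
  3. max(8,2)=8c; end=27; A:t2 B:t3
  4. max(2,3)=3c; end=30; A:t4 B:t3
  5. max(5,2)=5c; end=35; A:t4 B:t5
  6. max(4,8)=8c; end=43; A:t6 B:t5
  7. max(5,2)=5c; end=48; A:t6 B:t7
  8. 6=6c; end=54; A:t6 B:t7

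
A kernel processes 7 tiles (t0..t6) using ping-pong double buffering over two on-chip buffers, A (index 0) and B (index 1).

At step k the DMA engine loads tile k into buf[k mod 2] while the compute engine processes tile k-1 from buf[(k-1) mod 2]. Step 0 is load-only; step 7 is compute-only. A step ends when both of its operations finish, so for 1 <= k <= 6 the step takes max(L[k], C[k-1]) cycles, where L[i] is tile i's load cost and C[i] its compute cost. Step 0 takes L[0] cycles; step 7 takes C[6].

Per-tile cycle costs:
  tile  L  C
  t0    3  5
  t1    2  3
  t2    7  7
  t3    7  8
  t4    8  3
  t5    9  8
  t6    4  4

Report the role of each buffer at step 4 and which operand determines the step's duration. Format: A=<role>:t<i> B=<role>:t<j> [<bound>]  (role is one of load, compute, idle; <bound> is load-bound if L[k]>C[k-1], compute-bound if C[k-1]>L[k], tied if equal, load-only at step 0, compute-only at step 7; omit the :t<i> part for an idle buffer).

[0] DMA t0→A (3c) ∥ CU idle ⇒ 3c, clock 3
[1] DMA t1→B (2c) ∥ CU A:t0 (5c) ⇒ 5c, clock 8
[2] DMA t2→A (7c) ∥ CU B:t1 (3c) ⇒ 7c, clock 15
[3] DMA t3→B (7c) ∥ CU A:t2 (7c) ⇒ 7c, clock 22
[4] DMA t4→A (8c) ∥ CU B:t3 (8c) ⇒ 8c, clock 30
[5] DMA t5→B (9c) ∥ CU A:t4 (3c) ⇒ 9c, clock 39
[6] DMA t6→A (4c) ∥ CU B:t5 (8c) ⇒ 8c, clock 47
[7] DMA idle ∥ CU A:t6 (4c) ⇒ 4c, clock 51

step 4: A=load:t4 B=compute:t3 [tied]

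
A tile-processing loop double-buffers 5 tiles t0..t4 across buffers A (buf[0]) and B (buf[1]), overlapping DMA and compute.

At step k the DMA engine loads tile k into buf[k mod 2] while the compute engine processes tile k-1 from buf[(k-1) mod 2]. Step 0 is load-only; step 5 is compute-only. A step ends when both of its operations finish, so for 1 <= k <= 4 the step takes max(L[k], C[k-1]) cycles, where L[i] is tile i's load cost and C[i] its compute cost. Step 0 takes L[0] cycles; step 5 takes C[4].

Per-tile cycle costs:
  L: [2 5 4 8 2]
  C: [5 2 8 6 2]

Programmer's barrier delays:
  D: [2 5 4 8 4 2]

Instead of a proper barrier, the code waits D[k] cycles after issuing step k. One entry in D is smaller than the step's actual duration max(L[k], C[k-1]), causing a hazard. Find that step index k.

hazard at step 4

step 0: need L[0]=2 = 2; D[0]=2 ok
step 1: need max(L[1]=5,C[0]=5) = 5; D[1]=5 ok
step 2: need max(L[2]=4,C[1]=2) = 4; D[2]=4 ok
step 3: need max(L[3]=8,C[2]=8) = 8; D[3]=8 ok
step 4: need max(L[4]=2,C[3]=6) = 6; D[4]=4 SHORT
step 5: need C[4]=2 = 2; D[5]=2 ok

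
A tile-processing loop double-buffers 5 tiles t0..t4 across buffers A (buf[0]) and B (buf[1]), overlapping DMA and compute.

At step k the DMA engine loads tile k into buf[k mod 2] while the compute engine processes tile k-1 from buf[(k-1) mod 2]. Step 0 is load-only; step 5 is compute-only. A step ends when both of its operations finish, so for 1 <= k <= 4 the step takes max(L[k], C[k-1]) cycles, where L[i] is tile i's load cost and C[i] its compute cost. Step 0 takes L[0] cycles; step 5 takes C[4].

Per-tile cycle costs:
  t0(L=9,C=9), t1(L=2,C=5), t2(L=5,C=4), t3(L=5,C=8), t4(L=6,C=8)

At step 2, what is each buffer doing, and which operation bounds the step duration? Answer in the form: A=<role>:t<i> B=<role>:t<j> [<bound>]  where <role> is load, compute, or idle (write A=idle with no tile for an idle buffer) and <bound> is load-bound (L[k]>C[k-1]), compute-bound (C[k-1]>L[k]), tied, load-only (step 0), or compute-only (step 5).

  0. 9=9c; end=9; A:t0 B:-
  1. max(2,9)=9c; end=18; A:t0 B:t1
  2. max(5,5)=5c; end=23; A:t2 B:t1
  3. max(5,4)=5c; end=28; A:t2 B:t3
  4. max(6,8)=8c; end=36; A:t4 B:t3
  5. 8=8c; end=44; A:t4 B:t3

step 2: A=load:t2 B=compute:t1 [tied]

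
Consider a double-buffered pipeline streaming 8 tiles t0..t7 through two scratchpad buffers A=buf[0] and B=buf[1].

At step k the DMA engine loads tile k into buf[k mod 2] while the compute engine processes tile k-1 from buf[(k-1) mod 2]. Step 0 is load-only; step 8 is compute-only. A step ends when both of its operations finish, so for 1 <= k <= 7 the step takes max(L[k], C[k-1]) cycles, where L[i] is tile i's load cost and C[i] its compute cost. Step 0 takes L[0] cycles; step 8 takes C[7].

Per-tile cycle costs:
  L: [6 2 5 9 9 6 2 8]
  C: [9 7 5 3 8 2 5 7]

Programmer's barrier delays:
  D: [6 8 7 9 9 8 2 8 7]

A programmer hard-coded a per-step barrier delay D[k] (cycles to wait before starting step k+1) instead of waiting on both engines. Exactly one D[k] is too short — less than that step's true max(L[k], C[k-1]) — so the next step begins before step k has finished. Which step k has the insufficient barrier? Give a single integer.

step 0: need L[0]=6 = 6; D[0]=6 ok
step 1: need max(L[1]=2,C[0]=9) = 9; D[1]=8 SHORT
step 2: need max(L[2]=5,C[1]=7) = 7; D[2]=7 ok
step 3: need max(L[3]=9,C[2]=5) = 9; D[3]=9 ok
step 4: need max(L[4]=9,C[3]=3) = 9; D[4]=9 ok
step 5: need max(L[5]=6,C[4]=8) = 8; D[5]=8 ok
step 6: need max(L[6]=2,C[5]=2) = 2; D[6]=2 ok
step 7: need max(L[7]=8,C[6]=5) = 8; D[7]=8 ok
step 8: need C[7]=7 = 7; D[8]=7 ok

hazard at step 1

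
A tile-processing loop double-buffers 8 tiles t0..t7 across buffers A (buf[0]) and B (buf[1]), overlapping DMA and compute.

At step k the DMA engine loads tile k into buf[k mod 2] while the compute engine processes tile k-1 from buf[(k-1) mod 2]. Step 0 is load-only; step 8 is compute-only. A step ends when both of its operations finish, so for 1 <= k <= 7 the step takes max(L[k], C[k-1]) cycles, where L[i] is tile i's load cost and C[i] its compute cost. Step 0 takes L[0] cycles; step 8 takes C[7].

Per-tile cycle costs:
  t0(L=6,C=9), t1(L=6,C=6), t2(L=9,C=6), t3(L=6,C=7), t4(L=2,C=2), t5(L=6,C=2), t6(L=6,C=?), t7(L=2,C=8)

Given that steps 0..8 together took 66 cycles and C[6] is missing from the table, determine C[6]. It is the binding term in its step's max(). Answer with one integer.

step 0: dur = L[0]=6 = 6
step 1: dur = max(L[1]=6, C[0]=9) = 9
step 2: dur = max(L[2]=9, C[1]=6) = 9
step 3: dur = max(L[3]=6, C[2]=6) = 6
step 4: dur = max(L[4]=2, C[3]=7) = 7
step 5: dur = max(L[5]=6, C[4]=2) = 6
step 6: dur = max(L[6]=6, C[5]=2) = 6
step 7: dur = max(L[7]=2, C[6]=?) = C[6]  (unknown; binding)
step 8: dur = C[7]=8 = 8
sum of known step durations = 57
dur[7] = total - known = 66 - 57 = 9
C[6] is the binding max in step 7, so C[6] = dur[7] = 9

C[6] = 9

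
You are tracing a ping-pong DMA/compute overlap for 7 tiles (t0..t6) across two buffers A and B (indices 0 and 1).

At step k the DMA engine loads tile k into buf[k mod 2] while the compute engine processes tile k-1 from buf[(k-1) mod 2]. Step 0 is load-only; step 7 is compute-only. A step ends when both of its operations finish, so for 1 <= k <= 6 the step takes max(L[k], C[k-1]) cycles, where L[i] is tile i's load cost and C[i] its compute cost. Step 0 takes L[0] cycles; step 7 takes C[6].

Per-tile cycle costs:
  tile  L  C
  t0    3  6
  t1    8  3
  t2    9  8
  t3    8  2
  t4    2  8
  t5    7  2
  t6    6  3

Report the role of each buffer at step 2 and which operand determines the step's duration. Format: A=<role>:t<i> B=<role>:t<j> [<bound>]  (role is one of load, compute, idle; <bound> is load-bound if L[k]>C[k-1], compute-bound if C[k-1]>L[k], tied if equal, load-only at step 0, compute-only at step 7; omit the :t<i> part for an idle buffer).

step 2: A=load:t2 B=compute:t1 [load-bound]

k=0 load=t0/3c comp=- wait=3 total=3
k=1 load=t1/8c comp=t0/6c wait=8 total=11
k=2 load=t2/9c comp=t1/3c wait=9 total=20
k=3 load=t3/8c comp=t2/8c wait=8 total=28
k=4 load=t4/2c comp=t3/2c wait=2 total=30
k=5 load=t5/7c comp=t4/8c wait=8 total=38
k=6 load=t6/6c comp=t5/2c wait=6 total=44
k=7 load=- comp=t6/3c wait=3 total=47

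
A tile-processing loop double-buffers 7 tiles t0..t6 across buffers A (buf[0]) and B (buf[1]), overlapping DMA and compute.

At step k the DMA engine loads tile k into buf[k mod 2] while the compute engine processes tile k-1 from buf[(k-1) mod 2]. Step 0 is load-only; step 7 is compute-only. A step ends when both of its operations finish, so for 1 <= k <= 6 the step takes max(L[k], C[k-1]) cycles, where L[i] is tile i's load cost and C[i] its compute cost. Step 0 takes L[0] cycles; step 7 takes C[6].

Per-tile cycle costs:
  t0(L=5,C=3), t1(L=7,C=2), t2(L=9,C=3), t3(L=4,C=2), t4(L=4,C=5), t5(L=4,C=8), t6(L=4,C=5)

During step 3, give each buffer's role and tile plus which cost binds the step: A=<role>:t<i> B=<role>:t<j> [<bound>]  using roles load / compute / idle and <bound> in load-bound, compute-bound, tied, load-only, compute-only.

  0. 5=5c; end=5; A:t0 B:-
  1. max(7,3)=7c; end=12; A:t0 B:t1
  2. max(9,2)=9c; end=21; A:t2 B:t1
  3. max(4,3)=4c; end=25; A:t2 B:t3
  4. max(4,2)=4c; end=29; A:t4 B:t3
  5. max(4,5)=5c; end=34; A:t4 B:t5
  6. max(4,8)=8c; end=42; A:t6 B:t5
  7. 5=5c; end=47; A:t6 B:t5

step 3: A=compute:t2 B=load:t3 [load-bound]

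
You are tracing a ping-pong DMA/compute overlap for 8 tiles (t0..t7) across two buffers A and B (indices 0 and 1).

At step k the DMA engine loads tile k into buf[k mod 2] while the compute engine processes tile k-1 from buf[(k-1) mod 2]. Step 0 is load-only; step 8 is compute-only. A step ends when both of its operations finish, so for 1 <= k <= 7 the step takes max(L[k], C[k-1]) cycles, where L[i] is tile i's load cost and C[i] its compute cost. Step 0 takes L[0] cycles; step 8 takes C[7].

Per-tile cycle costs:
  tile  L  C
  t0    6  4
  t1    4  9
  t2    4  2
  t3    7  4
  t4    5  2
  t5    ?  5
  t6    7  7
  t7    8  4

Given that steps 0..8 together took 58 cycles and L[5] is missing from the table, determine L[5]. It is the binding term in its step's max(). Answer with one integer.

step 0 → dur = L[0]=6 = 6
step 1 → dur = max(L[1]=4, C[0]=4) = 4
step 2 → dur = max(L[2]=4, C[1]=9) = 9
step 3 → dur = max(L[3]=7, C[2]=2) = 7
step 4 → dur = max(L[4]=5, C[3]=4) = 5
step 5 → dur = max(L[5]=?, C[4]=2) = L[5]  (unknown; binding)
step 6 → dur = max(L[6]=7, C[5]=5) = 7
step 7 → dur = max(L[7]=8, C[6]=7) = 8
step 8 → dur = C[7]=4 = 4
sum of known step durations = 50
dur[5] = total - known = 58 - 50 = 8
L[5] is the binding max in step 5, so L[5] = dur[5] = 8

L[5] = 8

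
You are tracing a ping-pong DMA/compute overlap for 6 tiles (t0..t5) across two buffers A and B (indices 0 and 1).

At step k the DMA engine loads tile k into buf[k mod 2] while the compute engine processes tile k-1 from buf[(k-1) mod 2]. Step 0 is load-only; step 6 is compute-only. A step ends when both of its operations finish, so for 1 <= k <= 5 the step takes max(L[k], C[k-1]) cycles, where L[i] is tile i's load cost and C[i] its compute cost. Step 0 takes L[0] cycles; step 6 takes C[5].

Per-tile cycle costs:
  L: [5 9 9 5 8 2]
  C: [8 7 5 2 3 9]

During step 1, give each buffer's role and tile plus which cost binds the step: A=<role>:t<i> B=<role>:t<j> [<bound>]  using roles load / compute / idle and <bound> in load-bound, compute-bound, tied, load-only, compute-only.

step 0: L[0]=5 → dur=5, Σ=5 | A=load:t0 B=idle [load-only]
step 1: L[1]=9 C[0]=8 → dur=9, Σ=14 | A=compute:t0 B=load:t1 [load-bound]
step 2: L[2]=9 C[1]=7 → dur=9, Σ=23 | A=load:t2 B=compute:t1 [load-bound]
step 3: L[3]=5 C[2]=5 → dur=5, Σ=28 | A=compute:t2 B=load:t3 [tied]
step 4: L[4]=8 C[3]=2 → dur=8, Σ=36 | A=load:t4 B=compute:t3 [load-bound]
step 5: L[5]=2 C[4]=3 → dur=3, Σ=39 | A=compute:t4 B=load:t5 [compute-bound]
step 6: C[5]=9 → dur=9, Σ=48 | A=idle B=compute:t5 [compute-only]

step 1: A=compute:t0 B=load:t1 [load-bound]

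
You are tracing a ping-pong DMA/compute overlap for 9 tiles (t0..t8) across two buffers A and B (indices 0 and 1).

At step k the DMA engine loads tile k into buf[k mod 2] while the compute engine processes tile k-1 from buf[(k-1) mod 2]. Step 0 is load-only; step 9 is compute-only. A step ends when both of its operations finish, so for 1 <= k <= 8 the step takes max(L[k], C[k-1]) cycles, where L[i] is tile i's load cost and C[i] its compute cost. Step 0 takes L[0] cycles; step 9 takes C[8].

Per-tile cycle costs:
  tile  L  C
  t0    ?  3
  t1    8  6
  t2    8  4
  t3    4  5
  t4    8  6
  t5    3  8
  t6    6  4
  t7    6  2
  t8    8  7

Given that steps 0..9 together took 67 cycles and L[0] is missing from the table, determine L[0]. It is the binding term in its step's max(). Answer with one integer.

step 0 → dur = L[0]=? = L[0]  (unknown; binding)
step 1 → dur = max(L[1]=8, C[0]=3) = 8
step 2 → dur = max(L[2]=8, C[1]=6) = 8
step 3 → dur = max(L[3]=4, C[2]=4) = 4
step 4 → dur = max(L[4]=8, C[3]=5) = 8
step 5 → dur = max(L[5]=3, C[4]=6) = 6
step 6 → dur = max(L[6]=6, C[5]=8) = 8
step 7 → dur = max(L[7]=6, C[6]=4) = 6
step 8 → dur = max(L[8]=8, C[7]=2) = 8
step 9 → dur = C[8]=7 = 7
sum of known step durations = 63
dur[0] = total - known = 67 - 63 = 4
L[0] is the binding max in step 0, so L[0] = dur[0] = 4

L[0] = 4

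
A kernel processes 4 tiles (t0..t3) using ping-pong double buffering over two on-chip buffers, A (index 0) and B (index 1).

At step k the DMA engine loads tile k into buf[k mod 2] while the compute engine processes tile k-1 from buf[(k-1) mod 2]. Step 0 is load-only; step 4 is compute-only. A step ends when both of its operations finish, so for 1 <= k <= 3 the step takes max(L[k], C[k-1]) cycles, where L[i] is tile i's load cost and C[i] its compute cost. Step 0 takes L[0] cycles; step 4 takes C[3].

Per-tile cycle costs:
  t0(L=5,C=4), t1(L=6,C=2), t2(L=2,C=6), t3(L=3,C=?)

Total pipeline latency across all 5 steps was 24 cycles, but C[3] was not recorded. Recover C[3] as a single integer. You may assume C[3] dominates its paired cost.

step 0 = dur = L[0]=5 = 5
step 1 = dur = max(L[1]=6, C[0]=4) = 6
step 2 = dur = max(L[2]=2, C[1]=2) = 2
step 3 = dur = max(L[3]=3, C[2]=6) = 6
step 4 = dur = C[3]=? = C[3]  (unknown; binding)
sum of known step durations = 19
dur[4] = total - known = 24 - 19 = 5
C[3] is the binding max in step 4, so C[3] = dur[4] = 5

C[3] = 5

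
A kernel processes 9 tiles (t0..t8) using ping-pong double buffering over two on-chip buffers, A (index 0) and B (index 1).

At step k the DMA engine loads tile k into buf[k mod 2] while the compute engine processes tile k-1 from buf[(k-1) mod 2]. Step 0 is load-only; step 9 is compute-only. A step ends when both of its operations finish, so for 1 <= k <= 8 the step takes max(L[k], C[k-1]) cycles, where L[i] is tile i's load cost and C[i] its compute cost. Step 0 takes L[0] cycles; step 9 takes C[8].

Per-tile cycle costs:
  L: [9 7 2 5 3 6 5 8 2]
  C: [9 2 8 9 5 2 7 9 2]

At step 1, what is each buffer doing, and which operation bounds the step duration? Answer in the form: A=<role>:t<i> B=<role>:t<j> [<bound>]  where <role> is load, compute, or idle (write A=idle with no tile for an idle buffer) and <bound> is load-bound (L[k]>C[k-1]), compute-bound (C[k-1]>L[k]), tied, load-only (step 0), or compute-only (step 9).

[0] DMA t0→A (9c) ∥ CU idle ⇒ 9c, clock 9
[1] DMA t1→B (7c) ∥ CU A:t0 (9c) ⇒ 9c, clock 18
[2] DMA t2→A (2c) ∥ CU B:t1 (2c) ⇒ 2c, clock 20
[3] DMA t3→B (5c) ∥ CU A:t2 (8c) ⇒ 8c, clock 28
[4] DMA t4→A (3c) ∥ CU B:t3 (9c) ⇒ 9c, clock 37
[5] DMA t5→B (6c) ∥ CU A:t4 (5c) ⇒ 6c, clock 43
[6] DMA t6→A (5c) ∥ CU B:t5 (2c) ⇒ 5c, clock 48
[7] DMA t7→B (8c) ∥ CU A:t6 (7c) ⇒ 8c, clock 56
[8] DMA t8→A (2c) ∥ CU B:t7 (9c) ⇒ 9c, clock 65
[9] DMA idle ∥ CU A:t8 (2c) ⇒ 2c, clock 67

step 1: A=compute:t0 B=load:t1 [compute-bound]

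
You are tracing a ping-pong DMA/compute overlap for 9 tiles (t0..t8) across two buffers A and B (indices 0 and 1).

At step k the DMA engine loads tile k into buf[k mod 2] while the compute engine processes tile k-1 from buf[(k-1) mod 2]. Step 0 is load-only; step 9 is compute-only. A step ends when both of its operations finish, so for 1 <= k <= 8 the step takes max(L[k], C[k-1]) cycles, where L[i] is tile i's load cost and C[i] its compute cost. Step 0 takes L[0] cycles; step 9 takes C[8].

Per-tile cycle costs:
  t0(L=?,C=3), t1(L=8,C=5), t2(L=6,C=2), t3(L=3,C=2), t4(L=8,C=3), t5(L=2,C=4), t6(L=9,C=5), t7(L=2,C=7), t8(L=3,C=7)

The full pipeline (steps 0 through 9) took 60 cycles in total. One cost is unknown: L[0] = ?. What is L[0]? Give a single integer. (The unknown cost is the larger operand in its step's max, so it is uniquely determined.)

L[0] = 4

step 0 = dur = L[0]=? = L[0]  (unknown; binding)
step 1 = dur = max(L[1]=8, C[0]=3) = 8
step 2 = dur = max(L[2]=6, C[1]=5) = 6
step 3 = dur = max(L[3]=3, C[2]=2) = 3
step 4 = dur = max(L[4]=8, C[3]=2) = 8
step 5 = dur = max(L[5]=2, C[4]=3) = 3
step 6 = dur = max(L[6]=9, C[5]=4) = 9
step 7 = dur = max(L[7]=2, C[6]=5) = 5
step 8 = dur = max(L[8]=3, C[7]=7) = 7
step 9 = dur = C[8]=7 = 7
sum of known step durations = 56
dur[0] = total - known = 60 - 56 = 4
L[0] is the binding max in step 0, so L[0] = dur[0] = 4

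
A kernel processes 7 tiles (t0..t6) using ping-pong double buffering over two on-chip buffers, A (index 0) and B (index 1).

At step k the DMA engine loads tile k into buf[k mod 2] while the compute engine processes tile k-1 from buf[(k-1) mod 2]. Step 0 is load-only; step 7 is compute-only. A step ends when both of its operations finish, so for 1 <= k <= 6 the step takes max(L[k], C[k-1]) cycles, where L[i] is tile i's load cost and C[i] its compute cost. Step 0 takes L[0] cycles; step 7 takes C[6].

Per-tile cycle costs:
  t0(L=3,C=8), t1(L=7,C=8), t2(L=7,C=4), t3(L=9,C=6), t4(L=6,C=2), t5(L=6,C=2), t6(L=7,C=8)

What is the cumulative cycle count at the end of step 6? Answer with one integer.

end_cycle[6] = 47

[0] DMA t0→A (3c) ∥ CU idle ⇒ 3c, clock 3
[1] DMA t1→B (7c) ∥ CU A:t0 (8c) ⇒ 8c, clock 11
[2] DMA t2→A (7c) ∥ CU B:t1 (8c) ⇒ 8c, clock 19
[3] DMA t3→B (9c) ∥ CU A:t2 (4c) ⇒ 9c, clock 28
[4] DMA t4→A (6c) ∥ CU B:t3 (6c) ⇒ 6c, clock 34
[5] DMA t5→B (6c) ∥ CU A:t4 (2c) ⇒ 6c, clock 40
[6] DMA t6→A (7c) ∥ CU B:t5 (2c) ⇒ 7c, clock 47
[7] DMA idle ∥ CU A:t6 (8c) ⇒ 8c, clock 55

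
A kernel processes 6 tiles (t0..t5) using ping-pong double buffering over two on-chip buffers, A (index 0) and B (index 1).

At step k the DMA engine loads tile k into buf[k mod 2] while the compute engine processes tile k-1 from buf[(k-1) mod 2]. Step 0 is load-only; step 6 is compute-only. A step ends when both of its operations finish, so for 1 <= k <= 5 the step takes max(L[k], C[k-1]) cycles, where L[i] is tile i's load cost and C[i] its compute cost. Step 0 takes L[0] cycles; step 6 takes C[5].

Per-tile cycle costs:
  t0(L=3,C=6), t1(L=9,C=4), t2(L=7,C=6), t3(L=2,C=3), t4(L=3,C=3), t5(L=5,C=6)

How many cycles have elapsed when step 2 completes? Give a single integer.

[0] DMA t0→A (3c) ∥ CU idle ⇒ 3c, clock 3
[1] DMA t1→B (9c) ∥ CU A:t0 (6c) ⇒ 9c, clock 12
[2] DMA t2→A (7c) ∥ CU B:t1 (4c) ⇒ 7c, clock 19
[3] DMA t3→B (2c) ∥ CU A:t2 (6c) ⇒ 6c, clock 25
[4] DMA t4→A (3c) ∥ CU B:t3 (3c) ⇒ 3c, clock 28
[5] DMA t5→B (5c) ∥ CU A:t4 (3c) ⇒ 5c, clock 33
[6] DMA idle ∥ CU B:t5 (6c) ⇒ 6c, clock 39

end_cycle[2] = 19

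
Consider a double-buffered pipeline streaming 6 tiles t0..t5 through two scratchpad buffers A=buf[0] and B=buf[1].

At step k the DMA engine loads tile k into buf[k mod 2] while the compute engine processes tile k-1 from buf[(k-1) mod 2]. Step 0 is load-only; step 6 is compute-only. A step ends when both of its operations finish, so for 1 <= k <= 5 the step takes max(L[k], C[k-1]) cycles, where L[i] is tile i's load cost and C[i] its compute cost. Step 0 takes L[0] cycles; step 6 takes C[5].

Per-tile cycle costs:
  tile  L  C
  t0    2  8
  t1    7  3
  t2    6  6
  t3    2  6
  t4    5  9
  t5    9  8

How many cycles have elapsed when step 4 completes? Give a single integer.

end_cycle[4] = 28

  0. 2=2c; end=2; A:t0 B:-
  1. max(7,8)=8c; end=10; A:t0 B:t1
  2. max(6,3)=6c; end=16; A:t2 B:t1
  3. max(2,6)=6c; end=22; A:t2 B:t3
  4. max(5,6)=6c; end=28; A:t4 B:t3
  5. max(9,9)=9c; end=37; A:t4 B:t5
  6. 8=8c; end=45; A:t4 B:t5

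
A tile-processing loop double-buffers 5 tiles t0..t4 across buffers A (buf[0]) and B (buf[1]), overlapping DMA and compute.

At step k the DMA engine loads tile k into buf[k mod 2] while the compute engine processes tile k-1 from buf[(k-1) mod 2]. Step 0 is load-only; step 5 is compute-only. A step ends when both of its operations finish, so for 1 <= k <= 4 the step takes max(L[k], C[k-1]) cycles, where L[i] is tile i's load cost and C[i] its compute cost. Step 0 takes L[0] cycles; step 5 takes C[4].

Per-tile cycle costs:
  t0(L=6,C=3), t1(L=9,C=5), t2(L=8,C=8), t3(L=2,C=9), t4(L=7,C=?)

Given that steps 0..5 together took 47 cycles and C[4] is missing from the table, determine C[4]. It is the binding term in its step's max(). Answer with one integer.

C[4] = 7

step 0 → dur = L[0]=6 = 6
step 1 → dur = max(L[1]=9, C[0]=3) = 9
step 2 → dur = max(L[2]=8, C[1]=5) = 8
step 3 → dur = max(L[3]=2, C[2]=8) = 8
step 4 → dur = max(L[4]=7, C[3]=9) = 9
step 5 → dur = C[4]=? = C[4]  (unknown; binding)
sum of known step durations = 40
dur[5] = total - known = 47 - 40 = 7
C[4] is the binding max in step 5, so C[4] = dur[5] = 7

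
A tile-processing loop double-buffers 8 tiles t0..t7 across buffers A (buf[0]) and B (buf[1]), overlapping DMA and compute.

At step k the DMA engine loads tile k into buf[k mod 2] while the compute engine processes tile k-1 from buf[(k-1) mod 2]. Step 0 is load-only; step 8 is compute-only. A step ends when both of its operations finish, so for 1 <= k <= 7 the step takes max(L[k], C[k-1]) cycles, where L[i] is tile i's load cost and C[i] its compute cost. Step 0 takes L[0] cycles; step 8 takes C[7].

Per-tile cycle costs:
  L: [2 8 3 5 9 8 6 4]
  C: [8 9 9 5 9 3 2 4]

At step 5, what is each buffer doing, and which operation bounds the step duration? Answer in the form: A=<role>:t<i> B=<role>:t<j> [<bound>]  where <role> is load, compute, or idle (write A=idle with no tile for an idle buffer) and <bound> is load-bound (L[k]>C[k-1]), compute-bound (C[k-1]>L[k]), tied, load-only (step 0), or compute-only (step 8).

step 5: A=compute:t4 B=load:t5 [compute-bound]

  0. 2=2c; end=2; A:t0 B:-
  1. max(8,8)=8c; end=10; A:t0 B:t1
  2. max(3,9)=9c; end=19; A:t2 B:t1
  3. max(5,9)=9c; end=28; A:t2 B:t3
  4. max(9,5)=9c; end=37; A:t4 B:t3
  5. max(8,9)=9c; end=46; A:t4 B:t5
  6. max(6,3)=6c; end=52; A:t6 B:t5
  7. max(4,2)=4c; end=56; A:t6 B:t7
  8. 4=4c; end=60; A:t6 B:t7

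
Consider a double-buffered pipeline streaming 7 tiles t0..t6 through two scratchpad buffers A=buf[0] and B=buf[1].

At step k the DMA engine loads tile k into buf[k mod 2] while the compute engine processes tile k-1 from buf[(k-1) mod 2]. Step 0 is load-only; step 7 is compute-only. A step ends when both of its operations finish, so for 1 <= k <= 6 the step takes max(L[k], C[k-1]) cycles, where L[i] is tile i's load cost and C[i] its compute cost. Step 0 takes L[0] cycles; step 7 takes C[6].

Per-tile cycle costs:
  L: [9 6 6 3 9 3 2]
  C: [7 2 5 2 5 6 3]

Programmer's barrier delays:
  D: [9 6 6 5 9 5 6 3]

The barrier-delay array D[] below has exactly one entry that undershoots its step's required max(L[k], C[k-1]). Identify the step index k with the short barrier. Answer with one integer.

hazard at step 1

step 0: need L[0]=9 = 9; D[0]=9 ok
step 1: need max(L[1]=6,C[0]=7) = 7; D[1]=6 SHORT
step 2: need max(L[2]=6,C[1]=2) = 6; D[2]=6 ok
step 3: need max(L[3]=3,C[2]=5) = 5; D[3]=5 ok
step 4: need max(L[4]=9,C[3]=2) = 9; D[4]=9 ok
step 5: need max(L[5]=3,C[4]=5) = 5; D[5]=5 ok
step 6: need max(L[6]=2,C[5]=6) = 6; D[6]=6 ok
step 7: need C[6]=3 = 3; D[7]=3 ok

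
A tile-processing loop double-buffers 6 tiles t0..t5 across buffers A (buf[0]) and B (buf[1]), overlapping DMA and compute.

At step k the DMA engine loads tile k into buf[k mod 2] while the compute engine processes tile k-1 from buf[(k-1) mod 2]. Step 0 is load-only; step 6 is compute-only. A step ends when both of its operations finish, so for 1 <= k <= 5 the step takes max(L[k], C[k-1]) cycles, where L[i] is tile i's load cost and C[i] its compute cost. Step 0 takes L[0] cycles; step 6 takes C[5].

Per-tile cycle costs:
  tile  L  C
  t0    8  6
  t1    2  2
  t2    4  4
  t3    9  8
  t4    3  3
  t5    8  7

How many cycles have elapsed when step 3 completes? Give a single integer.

end_cycle[3] = 27

step 0: L[0]=8 → dur=8, Σ=8 | A=load:t0 B=idle [load-only]
step 1: L[1]=2 C[0]=6 → dur=6, Σ=14 | A=compute:t0 B=load:t1 [compute-bound]
step 2: L[2]=4 C[1]=2 → dur=4, Σ=18 | A=load:t2 B=compute:t1 [load-bound]
step 3: L[3]=9 C[2]=4 → dur=9, Σ=27 | A=compute:t2 B=load:t3 [load-bound]
step 4: L[4]=3 C[3]=8 → dur=8, Σ=35 | A=load:t4 B=compute:t3 [compute-bound]
step 5: L[5]=8 C[4]=3 → dur=8, Σ=43 | A=compute:t4 B=load:t5 [load-bound]
step 6: C[5]=7 → dur=7, Σ=50 | A=idle B=compute:t5 [compute-only]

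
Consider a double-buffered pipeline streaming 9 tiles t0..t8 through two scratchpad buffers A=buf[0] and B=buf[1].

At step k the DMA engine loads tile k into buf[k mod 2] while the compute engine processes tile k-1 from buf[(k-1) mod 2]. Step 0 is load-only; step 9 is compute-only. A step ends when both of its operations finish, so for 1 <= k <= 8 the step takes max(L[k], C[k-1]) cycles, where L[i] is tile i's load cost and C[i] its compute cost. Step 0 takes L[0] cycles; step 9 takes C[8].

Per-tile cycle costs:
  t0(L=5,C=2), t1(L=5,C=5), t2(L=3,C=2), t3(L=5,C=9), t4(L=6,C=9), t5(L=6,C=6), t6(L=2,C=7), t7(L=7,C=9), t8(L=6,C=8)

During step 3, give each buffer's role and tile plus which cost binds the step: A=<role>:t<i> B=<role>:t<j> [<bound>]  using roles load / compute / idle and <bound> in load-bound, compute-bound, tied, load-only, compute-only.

[0] DMA t0→A (5c) ∥ CU idle ⇒ 5c, clock 5
[1] DMA t1→B (5c) ∥ CU A:t0 (2c) ⇒ 5c, clock 10
[2] DMA t2→A (3c) ∥ CU B:t1 (5c) ⇒ 5c, clock 15
[3] DMA t3→B (5c) ∥ CU A:t2 (2c) ⇒ 5c, clock 20
[4] DMA t4→A (6c) ∥ CU B:t3 (9c) ⇒ 9c, clock 29
[5] DMA t5→B (6c) ∥ CU A:t4 (9c) ⇒ 9c, clock 38
[6] DMA t6→A (2c) ∥ CU B:t5 (6c) ⇒ 6c, clock 44
[7] DMA t7→B (7c) ∥ CU A:t6 (7c) ⇒ 7c, clock 51
[8] DMA t8→A (6c) ∥ CU B:t7 (9c) ⇒ 9c, clock 60
[9] DMA idle ∥ CU A:t8 (8c) ⇒ 8c, clock 68

step 3: A=compute:t2 B=load:t3 [load-bound]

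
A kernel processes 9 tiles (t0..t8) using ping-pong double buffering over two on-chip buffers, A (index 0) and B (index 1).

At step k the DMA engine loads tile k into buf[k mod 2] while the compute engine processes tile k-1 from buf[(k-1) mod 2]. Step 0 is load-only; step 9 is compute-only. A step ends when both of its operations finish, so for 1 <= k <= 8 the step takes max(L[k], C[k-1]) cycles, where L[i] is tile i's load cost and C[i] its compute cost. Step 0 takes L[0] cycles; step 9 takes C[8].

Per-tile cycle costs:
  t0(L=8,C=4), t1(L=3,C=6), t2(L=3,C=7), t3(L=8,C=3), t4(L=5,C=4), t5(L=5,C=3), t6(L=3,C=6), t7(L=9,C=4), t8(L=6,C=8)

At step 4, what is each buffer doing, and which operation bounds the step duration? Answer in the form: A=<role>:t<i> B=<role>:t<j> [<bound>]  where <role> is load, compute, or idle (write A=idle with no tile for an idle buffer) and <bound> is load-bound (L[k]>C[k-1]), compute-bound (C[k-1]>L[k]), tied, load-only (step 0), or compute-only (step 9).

  0. 8=8c; end=8; A:t0 B:-
  1. max(3,4)=4c; end=12; A:t0 B:t1
  2. max(3,6)=6c; end=18; A:t2 B:t1
  3. max(8,7)=8c; end=26; A:t2 B:t3
  4. max(5,3)=5c; end=31; A:t4 B:t3
  5. max(5,4)=5c; end=36; A:t4 B:t5
  6. max(3,3)=3c; end=39; A:t6 B:t5
  7. max(9,6)=9c; end=48; A:t6 B:t7
  8. max(6,4)=6c; end=54; A:t8 B:t7
  9. 8=8c; end=62; A:t8 B:t7

step 4: A=load:t4 B=compute:t3 [load-bound]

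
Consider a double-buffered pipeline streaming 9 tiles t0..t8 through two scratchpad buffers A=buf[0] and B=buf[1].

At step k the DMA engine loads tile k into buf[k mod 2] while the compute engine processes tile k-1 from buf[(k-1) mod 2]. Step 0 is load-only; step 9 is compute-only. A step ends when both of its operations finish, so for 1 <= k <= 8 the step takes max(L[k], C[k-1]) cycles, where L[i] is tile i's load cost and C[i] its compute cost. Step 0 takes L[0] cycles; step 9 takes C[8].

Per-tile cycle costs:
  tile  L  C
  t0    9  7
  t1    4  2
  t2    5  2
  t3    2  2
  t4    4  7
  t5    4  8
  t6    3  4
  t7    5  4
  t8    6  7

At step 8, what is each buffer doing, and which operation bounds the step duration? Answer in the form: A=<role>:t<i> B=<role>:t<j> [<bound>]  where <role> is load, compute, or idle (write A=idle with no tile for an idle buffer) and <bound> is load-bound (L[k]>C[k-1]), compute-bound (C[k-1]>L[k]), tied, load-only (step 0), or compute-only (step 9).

step 8: A=load:t8 B=compute:t7 [load-bound]

step 0: L[0]=9 → dur=9, Σ=9 | A=load:t0 B=idle [load-only]
step 1: L[1]=4 C[0]=7 → dur=7, Σ=16 | A=compute:t0 B=load:t1 [compute-bound]
step 2: L[2]=5 C[1]=2 → dur=5, Σ=21 | A=load:t2 B=compute:t1 [load-bound]
step 3: L[3]=2 C[2]=2 → dur=2, Σ=23 | A=compute:t2 B=load:t3 [tied]
step 4: L[4]=4 C[3]=2 → dur=4, Σ=27 | A=load:t4 B=compute:t3 [load-bound]
step 5: L[5]=4 C[4]=7 → dur=7, Σ=34 | A=compute:t4 B=load:t5 [compute-bound]
step 6: L[6]=3 C[5]=8 → dur=8, Σ=42 | A=load:t6 B=compute:t5 [compute-bound]
step 7: L[7]=5 C[6]=4 → dur=5, Σ=47 | A=compute:t6 B=load:t7 [load-bound]
step 8: L[8]=6 C[7]=4 → dur=6, Σ=53 | A=load:t8 B=compute:t7 [load-bound]
step 9: C[8]=7 → dur=7, Σ=60 | A=compute:t8 B=idle [compute-only]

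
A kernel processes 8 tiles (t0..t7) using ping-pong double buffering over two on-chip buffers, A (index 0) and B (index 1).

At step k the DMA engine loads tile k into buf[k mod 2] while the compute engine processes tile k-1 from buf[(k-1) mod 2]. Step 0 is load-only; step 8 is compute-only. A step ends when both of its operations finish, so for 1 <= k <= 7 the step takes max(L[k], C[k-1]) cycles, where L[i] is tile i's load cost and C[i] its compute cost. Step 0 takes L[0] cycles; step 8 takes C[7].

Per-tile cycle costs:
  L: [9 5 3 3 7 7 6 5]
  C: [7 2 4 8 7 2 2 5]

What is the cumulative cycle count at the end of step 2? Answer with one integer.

step 0: L[0]=9 → dur=9, Σ=9 | A=load:t0 B=idle [load-only]
step 1: L[1]=5 C[0]=7 → dur=7, Σ=16 | A=compute:t0 B=load:t1 [compute-bound]
step 2: L[2]=3 C[1]=2 → dur=3, Σ=19 | A=load:t2 B=compute:t1 [load-bound]
step 3: L[3]=3 C[2]=4 → dur=4, Σ=23 | A=compute:t2 B=load:t3 [compute-bound]
step 4: L[4]=7 C[3]=8 → dur=8, Σ=31 | A=load:t4 B=compute:t3 [compute-bound]
step 5: L[5]=7 C[4]=7 → dur=7, Σ=38 | A=compute:t4 B=load:t5 [tied]
step 6: L[6]=6 C[5]=2 → dur=6, Σ=44 | A=load:t6 B=compute:t5 [load-bound]
step 7: L[7]=5 C[6]=2 → dur=5, Σ=49 | A=compute:t6 B=load:t7 [load-bound]
step 8: C[7]=5 → dur=5, Σ=54 | A=idle B=compute:t7 [compute-only]

end_cycle[2] = 19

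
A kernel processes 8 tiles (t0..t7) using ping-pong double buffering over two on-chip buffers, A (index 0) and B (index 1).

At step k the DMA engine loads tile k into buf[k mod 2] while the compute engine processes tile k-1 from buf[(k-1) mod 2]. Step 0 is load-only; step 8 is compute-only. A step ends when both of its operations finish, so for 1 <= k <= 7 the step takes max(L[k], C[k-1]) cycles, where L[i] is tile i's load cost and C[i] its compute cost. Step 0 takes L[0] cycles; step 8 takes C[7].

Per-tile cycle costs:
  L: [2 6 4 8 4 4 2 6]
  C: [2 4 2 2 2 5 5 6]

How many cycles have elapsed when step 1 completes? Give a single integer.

  0. 2=2c; end=2; A:t0 B:-
  1. max(6,2)=6c; end=8; A:t0 B:t1
  2. max(4,4)=4c; end=12; A:t2 B:t1
  3. max(8,2)=8c; end=20; A:t2 B:t3
  4. max(4,2)=4c; end=24; A:t4 B:t3
  5. max(4,2)=4c; end=28; A:t4 B:t5
  6. max(2,5)=5c; end=33; A:t6 B:t5
  7. max(6,5)=6c; end=39; A:t6 B:t7
  8. 6=6c; end=45; A:t6 B:t7

end_cycle[1] = 8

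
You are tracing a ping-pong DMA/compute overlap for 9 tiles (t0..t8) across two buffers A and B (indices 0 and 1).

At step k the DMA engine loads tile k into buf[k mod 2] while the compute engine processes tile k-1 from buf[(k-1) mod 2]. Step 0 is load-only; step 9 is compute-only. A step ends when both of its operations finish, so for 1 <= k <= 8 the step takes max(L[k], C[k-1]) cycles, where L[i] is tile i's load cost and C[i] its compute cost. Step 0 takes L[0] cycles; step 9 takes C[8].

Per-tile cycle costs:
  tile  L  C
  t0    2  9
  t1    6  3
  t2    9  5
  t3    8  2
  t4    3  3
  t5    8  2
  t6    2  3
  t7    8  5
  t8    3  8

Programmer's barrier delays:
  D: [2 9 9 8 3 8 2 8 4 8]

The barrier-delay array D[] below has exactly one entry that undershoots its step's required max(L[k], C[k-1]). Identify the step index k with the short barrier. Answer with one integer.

[0] required=L[0]=2=2 vs D=2 ok
[1] required=max(L[1]=6,C[0]=9)=9 vs D=9 ok
[2] required=max(L[2]=9,C[1]=3)=9 vs D=9 ok
[3] required=max(L[3]=8,C[2]=5)=8 vs D=8 ok
[4] required=max(L[4]=3,C[3]=2)=3 vs D=3 ok
[5] required=max(L[5]=8,C[4]=3)=8 vs D=8 ok
[6] required=max(L[6]=2,C[5]=2)=2 vs D=2 ok
[7] required=max(L[7]=8,C[6]=3)=8 vs D=8 ok
[8] required=max(L[8]=3,C[7]=5)=5 vs D=4 SHORT
[9] required=C[8]=8=8 vs D=8 ok

hazard at step 8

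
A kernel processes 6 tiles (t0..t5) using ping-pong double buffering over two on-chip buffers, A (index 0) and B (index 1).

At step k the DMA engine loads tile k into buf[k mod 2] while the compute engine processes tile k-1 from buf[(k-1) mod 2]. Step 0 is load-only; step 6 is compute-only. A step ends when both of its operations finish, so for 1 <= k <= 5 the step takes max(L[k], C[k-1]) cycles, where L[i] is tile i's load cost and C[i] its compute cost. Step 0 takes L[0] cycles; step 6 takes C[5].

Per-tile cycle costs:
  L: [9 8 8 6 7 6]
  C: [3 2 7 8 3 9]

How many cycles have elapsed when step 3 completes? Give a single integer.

step 0: L[0]=9 → dur=9, Σ=9 | A=load:t0 B=idle [load-only]
step 1: L[1]=8 C[0]=3 → dur=8, Σ=17 | A=compute:t0 B=load:t1 [load-bound]
step 2: L[2]=8 C[1]=2 → dur=8, Σ=25 | A=load:t2 B=compute:t1 [load-bound]
step 3: L[3]=6 C[2]=7 → dur=7, Σ=32 | A=compute:t2 B=load:t3 [compute-bound]
step 4: L[4]=7 C[3]=8 → dur=8, Σ=40 | A=load:t4 B=compute:t3 [compute-bound]
step 5: L[5]=6 C[4]=3 → dur=6, Σ=46 | A=compute:t4 B=load:t5 [load-bound]
step 6: C[5]=9 → dur=9, Σ=55 | A=idle B=compute:t5 [compute-only]

end_cycle[3] = 32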